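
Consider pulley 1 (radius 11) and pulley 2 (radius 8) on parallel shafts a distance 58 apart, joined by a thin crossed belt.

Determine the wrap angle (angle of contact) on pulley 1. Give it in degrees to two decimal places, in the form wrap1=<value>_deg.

crossed belt: β = asin((r1+r2)/C) = asin(19/58) = 19.1223°
wrap1 = wrap2 = π + 2β = 218.2447°

wrap1=218.24_deg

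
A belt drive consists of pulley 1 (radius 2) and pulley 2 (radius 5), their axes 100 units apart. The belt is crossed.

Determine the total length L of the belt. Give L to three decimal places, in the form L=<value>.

crossed belt: β = asin((r1+r2)/C) = asin(7/100) = 4.0140°
wrap1 = wrap2 = π + 2β = 188.0280°
tangent length = C·cosβ = 99.7547
L = (r1+r2)·wrap + 2·C·cosβ = 7·3.2817 + 2·99.7547 = 222.4813

L=222.481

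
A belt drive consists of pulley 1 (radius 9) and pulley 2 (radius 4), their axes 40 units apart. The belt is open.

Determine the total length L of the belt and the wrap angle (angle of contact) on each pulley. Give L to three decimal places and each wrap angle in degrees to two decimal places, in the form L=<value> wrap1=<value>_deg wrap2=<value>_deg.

L=121.467 wrap1=194.36_deg wrap2=165.64_deg

open belt: β = asin((r2−r1)/C) = asin(-5/40) = -7.1808°
wrap1 = π − 2β = 194.3615°
wrap2 = π + 2β = 165.6385°
tangent length = C·cosβ = 39.6863
L = r1·wrap1 + r2·wrap2 + 2·C·cosβ = 9·3.3922 + 4·2.8909 + 2·39.6863 = 121.4665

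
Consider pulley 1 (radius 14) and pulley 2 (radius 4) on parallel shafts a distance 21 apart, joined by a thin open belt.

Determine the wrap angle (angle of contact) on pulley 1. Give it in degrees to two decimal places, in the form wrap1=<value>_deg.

wrap1=236.87_deg

open belt: β = asin((r2−r1)/C) = asin(-10/21) = -28.4369°
wrap1 = π − 2β = 236.8738°
wrap2 = π + 2β = 123.1262°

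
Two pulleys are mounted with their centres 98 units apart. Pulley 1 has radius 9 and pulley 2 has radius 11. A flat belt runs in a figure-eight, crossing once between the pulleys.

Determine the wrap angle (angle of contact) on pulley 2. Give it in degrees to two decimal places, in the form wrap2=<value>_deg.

wrap2=203.55_deg

crossed belt: β = asin((r1+r2)/C) = asin(20/98) = 11.7757°
wrap1 = wrap2 = π + 2β = 203.5515°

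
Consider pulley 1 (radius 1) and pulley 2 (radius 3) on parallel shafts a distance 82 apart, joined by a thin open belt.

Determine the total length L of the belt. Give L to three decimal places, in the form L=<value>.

open belt: β = asin((r2−r1)/C) = asin(2/82) = 1.3976°
wrap1 = π − 2β = 177.2048°
wrap2 = π + 2β = 182.7952°
tangent length = C·cosβ = 81.9756
L = r1·wrap1 + r2·wrap2 + 2·C·cosβ = 1·3.0928 + 3·3.1904 + 2·81.9756 = 176.6152

L=176.615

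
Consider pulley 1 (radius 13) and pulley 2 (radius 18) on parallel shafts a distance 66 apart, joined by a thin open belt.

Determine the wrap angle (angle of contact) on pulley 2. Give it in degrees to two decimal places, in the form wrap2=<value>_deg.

wrap2=188.69_deg

open belt: β = asin((r2−r1)/C) = asin(5/66) = 4.3448°
wrap1 = π − 2β = 171.3105°
wrap2 = π + 2β = 188.6895°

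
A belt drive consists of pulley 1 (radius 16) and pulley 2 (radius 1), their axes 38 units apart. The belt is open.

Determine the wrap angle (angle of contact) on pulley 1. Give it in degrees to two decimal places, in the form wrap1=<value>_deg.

wrap1=226.50_deg

open belt: β = asin((r2−r1)/C) = asin(-15/38) = -23.2496°
wrap1 = π − 2β = 226.4991°
wrap2 = π + 2β = 133.5009°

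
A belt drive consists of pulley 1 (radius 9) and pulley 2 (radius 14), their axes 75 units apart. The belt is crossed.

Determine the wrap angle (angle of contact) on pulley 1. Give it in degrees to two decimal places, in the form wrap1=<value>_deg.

crossed belt: β = asin((r1+r2)/C) = asin(23/75) = 17.8585°
wrap1 = wrap2 = π + 2β = 215.7169°

wrap1=215.72_deg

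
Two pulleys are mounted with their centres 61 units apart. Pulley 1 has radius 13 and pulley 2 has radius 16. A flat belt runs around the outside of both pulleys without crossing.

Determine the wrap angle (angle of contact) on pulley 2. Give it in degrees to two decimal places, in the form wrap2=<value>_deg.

open belt: β = asin((r2−r1)/C) = asin(3/61) = 2.8190°
wrap1 = π − 2β = 174.3621°
wrap2 = π + 2β = 185.6379°

wrap2=185.64_deg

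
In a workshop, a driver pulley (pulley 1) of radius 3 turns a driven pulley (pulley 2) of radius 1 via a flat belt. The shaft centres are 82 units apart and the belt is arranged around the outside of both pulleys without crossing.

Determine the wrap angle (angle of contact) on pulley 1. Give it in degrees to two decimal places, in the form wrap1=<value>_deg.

wrap1=182.80_deg

open belt: β = asin((r2−r1)/C) = asin(-2/82) = -1.3976°
wrap1 = π − 2β = 182.7952°
wrap2 = π + 2β = 177.2048°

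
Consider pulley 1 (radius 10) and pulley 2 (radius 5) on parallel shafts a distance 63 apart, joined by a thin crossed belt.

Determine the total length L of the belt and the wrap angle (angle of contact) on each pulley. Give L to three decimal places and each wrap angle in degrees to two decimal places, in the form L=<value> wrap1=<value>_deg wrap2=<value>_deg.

crossed belt: β = asin((r1+r2)/C) = asin(15/63) = 13.7741°
wrap1 = wrap2 = π + 2β = 207.5483°
tangent length = C·cosβ = 61.1882
L = (r1+r2)·wrap + 2·C·cosβ = 15·3.6224 + 2·61.1882 = 176.7125

L=176.712 wrap1=207.55_deg wrap2=207.55_deg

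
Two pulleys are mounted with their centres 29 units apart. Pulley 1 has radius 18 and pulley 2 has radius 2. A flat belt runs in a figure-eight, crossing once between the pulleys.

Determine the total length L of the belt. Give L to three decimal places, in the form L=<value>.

crossed belt: β = asin((r1+r2)/C) = asin(20/29) = 43.6028°
wrap1 = wrap2 = π + 2β = 267.2056°
tangent length = C·cosβ = 21.0000
L = (r1+r2)·wrap + 2·C·cosβ = 20·4.6636 + 2·21.0000 = 135.2724

L=135.272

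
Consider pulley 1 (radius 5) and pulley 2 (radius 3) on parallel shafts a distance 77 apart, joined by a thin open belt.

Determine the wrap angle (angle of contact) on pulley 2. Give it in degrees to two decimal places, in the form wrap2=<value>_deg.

open belt: β = asin((r2−r1)/C) = asin(-2/77) = -1.4884°
wrap1 = π − 2β = 182.9767°
wrap2 = π + 2β = 177.0233°

wrap2=177.02_deg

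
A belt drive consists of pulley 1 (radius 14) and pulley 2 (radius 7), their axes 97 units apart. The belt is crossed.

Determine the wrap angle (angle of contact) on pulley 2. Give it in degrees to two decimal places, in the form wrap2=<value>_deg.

crossed belt: β = asin((r1+r2)/C) = asin(21/97) = 12.5032°
wrap1 = wrap2 = π + 2β = 205.0065°

wrap2=205.01_deg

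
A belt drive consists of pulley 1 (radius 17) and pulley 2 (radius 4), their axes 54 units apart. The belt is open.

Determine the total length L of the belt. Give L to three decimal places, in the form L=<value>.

open belt: β = asin((r2−r1)/C) = asin(-13/54) = -13.9303°
wrap1 = π − 2β = 207.8605°
wrap2 = π + 2β = 152.1395°
tangent length = C·cosβ = 52.4118
L = r1·wrap1 + r2·wrap2 + 2·C·cosβ = 17·3.6279 + 4·2.6553 + 2·52.4118 = 177.1185

L=177.118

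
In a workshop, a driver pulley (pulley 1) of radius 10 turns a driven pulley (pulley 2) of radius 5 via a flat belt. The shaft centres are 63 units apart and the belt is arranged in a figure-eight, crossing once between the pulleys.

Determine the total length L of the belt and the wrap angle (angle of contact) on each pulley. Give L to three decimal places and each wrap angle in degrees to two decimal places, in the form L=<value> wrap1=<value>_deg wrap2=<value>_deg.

crossed belt: β = asin((r1+r2)/C) = asin(15/63) = 13.7741°
wrap1 = wrap2 = π + 2β = 207.5483°
tangent length = C·cosβ = 61.1882
L = (r1+r2)·wrap + 2·C·cosβ = 15·3.6224 + 2·61.1882 = 176.7125

L=176.712 wrap1=207.55_deg wrap2=207.55_deg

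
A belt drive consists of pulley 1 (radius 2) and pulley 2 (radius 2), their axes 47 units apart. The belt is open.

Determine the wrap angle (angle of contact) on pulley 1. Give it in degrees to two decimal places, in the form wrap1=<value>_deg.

open belt: β = asin((r2−r1)/C) = asin(0/47) = 0.0000°
wrap1 = π − 2β = 180.0000°
wrap2 = π + 2β = 180.0000°

wrap1=180.00_deg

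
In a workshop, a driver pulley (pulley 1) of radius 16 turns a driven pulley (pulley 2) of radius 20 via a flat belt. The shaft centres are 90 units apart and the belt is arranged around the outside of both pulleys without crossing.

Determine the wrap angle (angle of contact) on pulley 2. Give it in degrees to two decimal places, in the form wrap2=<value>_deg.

wrap2=185.09_deg

open belt: β = asin((r2−r1)/C) = asin(4/90) = 2.5473°
wrap1 = π − 2β = 174.9054°
wrap2 = π + 2β = 185.0946°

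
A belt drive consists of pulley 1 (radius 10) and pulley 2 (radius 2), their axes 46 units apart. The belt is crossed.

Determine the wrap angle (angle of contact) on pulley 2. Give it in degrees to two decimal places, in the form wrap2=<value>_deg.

wrap2=210.24_deg

crossed belt: β = asin((r1+r2)/C) = asin(12/46) = 15.1217°
wrap1 = wrap2 = π + 2β = 210.2433°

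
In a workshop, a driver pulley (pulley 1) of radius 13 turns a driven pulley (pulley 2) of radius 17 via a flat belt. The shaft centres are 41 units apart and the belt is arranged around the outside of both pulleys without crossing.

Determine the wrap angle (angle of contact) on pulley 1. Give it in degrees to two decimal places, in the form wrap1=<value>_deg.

open belt: β = asin((r2−r1)/C) = asin(4/41) = 5.5987°
wrap1 = π − 2β = 168.8025°
wrap2 = π + 2β = 191.1975°

wrap1=168.80_deg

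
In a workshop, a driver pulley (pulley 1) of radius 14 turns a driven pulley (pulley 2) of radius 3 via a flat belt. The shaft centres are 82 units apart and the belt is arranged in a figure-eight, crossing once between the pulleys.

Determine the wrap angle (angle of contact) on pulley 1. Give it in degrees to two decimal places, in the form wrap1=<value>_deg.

wrap1=203.93_deg

crossed belt: β = asin((r1+r2)/C) = asin(17/82) = 11.9652°
wrap1 = wrap2 = π + 2β = 203.9303°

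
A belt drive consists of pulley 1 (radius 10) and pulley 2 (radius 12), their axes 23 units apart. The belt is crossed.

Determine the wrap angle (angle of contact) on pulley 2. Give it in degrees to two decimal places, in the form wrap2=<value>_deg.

crossed belt: β = asin((r1+r2)/C) = asin(22/23) = 73.0426°
wrap1 = wrap2 = π + 2β = 326.0851°

wrap2=326.09_deg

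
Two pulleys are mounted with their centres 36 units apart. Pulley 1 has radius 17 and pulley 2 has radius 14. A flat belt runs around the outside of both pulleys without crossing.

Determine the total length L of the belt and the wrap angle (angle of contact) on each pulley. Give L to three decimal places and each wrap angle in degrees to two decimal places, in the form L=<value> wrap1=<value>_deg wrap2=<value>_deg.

L=169.640 wrap1=189.56_deg wrap2=170.44_deg

open belt: β = asin((r2−r1)/C) = asin(-3/36) = -4.7802°
wrap1 = π − 2β = 189.5604°
wrap2 = π + 2β = 170.4396°
tangent length = C·cosβ = 35.8748
L = r1·wrap1 + r2·wrap2 + 2·C·cosβ = 17·3.3085 + 14·2.9747 + 2·35.8748 = 169.6395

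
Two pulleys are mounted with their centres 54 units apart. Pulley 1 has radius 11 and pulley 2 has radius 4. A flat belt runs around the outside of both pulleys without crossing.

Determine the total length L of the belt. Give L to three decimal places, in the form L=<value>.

L=156.033

open belt: β = asin((r2−r1)/C) = asin(-7/54) = -7.4482°
wrap1 = π − 2β = 194.8964°
wrap2 = π + 2β = 165.1036°
tangent length = C·cosβ = 53.5444
L = r1·wrap1 + r2·wrap2 + 2·C·cosβ = 11·3.4016 + 4·2.8816 + 2·53.5444 = 156.0326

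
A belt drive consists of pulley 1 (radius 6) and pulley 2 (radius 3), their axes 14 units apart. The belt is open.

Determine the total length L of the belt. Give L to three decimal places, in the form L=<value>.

open belt: β = asin((r2−r1)/C) = asin(-3/14) = -12.3736°
wrap1 = π − 2β = 204.7473°
wrap2 = π + 2β = 155.2527°
tangent length = C·cosβ = 13.6748
L = r1·wrap1 + r2·wrap2 + 2·C·cosβ = 6·3.5735 + 3·2.7097 + 2·13.6748 = 56.9197

L=56.920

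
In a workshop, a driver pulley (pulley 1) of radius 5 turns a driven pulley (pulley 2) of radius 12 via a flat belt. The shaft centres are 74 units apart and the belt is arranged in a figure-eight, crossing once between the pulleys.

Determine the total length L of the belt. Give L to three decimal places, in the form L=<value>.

crossed belt: β = asin((r1+r2)/C) = asin(17/74) = 13.2812°
wrap1 = wrap2 = π + 2β = 206.5623°
tangent length = C·cosβ = 72.0208
L = (r1+r2)·wrap + 2·C·cosβ = 17·3.6052 + 2·72.0208 = 205.3299

L=205.330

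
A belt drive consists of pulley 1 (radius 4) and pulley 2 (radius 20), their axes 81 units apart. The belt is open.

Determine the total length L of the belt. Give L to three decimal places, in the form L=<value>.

L=240.569

open belt: β = asin((r2−r1)/C) = asin(16/81) = 11.3926°
wrap1 = π − 2β = 157.2148°
wrap2 = π + 2β = 202.7852°
tangent length = C·cosβ = 79.4040
L = r1·wrap1 + r2·wrap2 + 2·C·cosβ = 4·2.7439 + 20·3.5393 + 2·79.4040 = 240.5691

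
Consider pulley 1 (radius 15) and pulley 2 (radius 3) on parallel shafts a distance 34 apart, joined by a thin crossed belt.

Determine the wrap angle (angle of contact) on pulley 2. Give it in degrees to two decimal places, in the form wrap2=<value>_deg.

crossed belt: β = asin((r1+r2)/C) = asin(18/34) = 31.9657°
wrap1 = wrap2 = π + 2β = 243.9314°

wrap2=243.93_deg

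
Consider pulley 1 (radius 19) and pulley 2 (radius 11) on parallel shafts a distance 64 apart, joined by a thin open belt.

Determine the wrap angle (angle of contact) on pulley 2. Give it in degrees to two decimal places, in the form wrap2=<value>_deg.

open belt: β = asin((r2−r1)/C) = asin(-8/64) = -7.1808°
wrap1 = π − 2β = 194.3615°
wrap2 = π + 2β = 165.6385°

wrap2=165.64_deg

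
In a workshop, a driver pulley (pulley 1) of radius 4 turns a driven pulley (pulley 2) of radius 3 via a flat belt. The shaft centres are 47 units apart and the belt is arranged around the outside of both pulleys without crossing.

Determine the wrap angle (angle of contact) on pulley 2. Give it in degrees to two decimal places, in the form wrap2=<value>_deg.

open belt: β = asin((r2−r1)/C) = asin(-1/47) = -1.2192°
wrap1 = π − 2β = 182.4383°
wrap2 = π + 2β = 177.5617°

wrap2=177.56_deg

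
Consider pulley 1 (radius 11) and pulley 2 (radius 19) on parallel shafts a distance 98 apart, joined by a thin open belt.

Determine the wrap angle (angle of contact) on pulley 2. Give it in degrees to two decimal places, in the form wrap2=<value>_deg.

wrap2=189.36_deg

open belt: β = asin((r2−r1)/C) = asin(8/98) = 4.6824°
wrap1 = π − 2β = 170.6352°
wrap2 = π + 2β = 189.3648°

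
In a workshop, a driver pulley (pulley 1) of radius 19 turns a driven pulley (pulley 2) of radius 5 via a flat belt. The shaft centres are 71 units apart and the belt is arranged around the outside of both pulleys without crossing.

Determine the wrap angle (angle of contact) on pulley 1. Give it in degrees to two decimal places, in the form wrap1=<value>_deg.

open belt: β = asin((r2−r1)/C) = asin(-14/71) = -11.3723°
wrap1 = π − 2β = 202.7446°
wrap2 = π + 2β = 157.2554°

wrap1=202.74_deg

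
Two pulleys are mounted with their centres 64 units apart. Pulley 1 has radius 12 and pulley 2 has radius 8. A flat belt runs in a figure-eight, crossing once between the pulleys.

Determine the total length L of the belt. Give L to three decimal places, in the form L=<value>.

L=197.134

crossed belt: β = asin((r1+r2)/C) = asin(20/64) = 18.2100°
wrap1 = wrap2 = π + 2β = 216.4199°
tangent length = C·cosβ = 60.7947
L = (r1+r2)·wrap + 2·C·cosβ = 20·3.7772 + 2·60.7947 = 197.1343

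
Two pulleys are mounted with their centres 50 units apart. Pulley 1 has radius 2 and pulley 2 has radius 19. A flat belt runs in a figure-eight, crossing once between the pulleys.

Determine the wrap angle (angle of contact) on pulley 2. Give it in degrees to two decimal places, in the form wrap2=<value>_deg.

wrap2=229.67_deg

crossed belt: β = asin((r1+r2)/C) = asin(21/50) = 24.8346°
wrap1 = wrap2 = π + 2β = 229.6692°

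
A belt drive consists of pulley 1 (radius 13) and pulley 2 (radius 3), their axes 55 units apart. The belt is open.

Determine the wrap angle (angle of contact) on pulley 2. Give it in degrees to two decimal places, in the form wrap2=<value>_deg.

wrap2=159.05_deg

open belt: β = asin((r2−r1)/C) = asin(-10/55) = -10.4757°
wrap1 = π − 2β = 200.9514°
wrap2 = π + 2β = 159.0486°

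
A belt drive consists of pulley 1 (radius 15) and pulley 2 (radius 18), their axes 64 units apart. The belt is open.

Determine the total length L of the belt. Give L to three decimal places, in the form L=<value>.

open belt: β = asin((r2−r1)/C) = asin(3/64) = 2.6867°
wrap1 = π − 2β = 174.6266°
wrap2 = π + 2β = 185.3734°
tangent length = C·cosβ = 63.9296
L = r1·wrap1 + r2·wrap2 + 2·C·cosβ = 15·3.0478 + 18·3.2354 + 2·63.9296 = 231.8132

L=231.813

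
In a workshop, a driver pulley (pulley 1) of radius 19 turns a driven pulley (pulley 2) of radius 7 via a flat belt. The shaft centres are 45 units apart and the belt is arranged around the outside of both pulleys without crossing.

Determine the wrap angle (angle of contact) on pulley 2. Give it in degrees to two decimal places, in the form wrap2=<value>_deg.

wrap2=149.07_deg

open belt: β = asin((r2−r1)/C) = asin(-12/45) = -15.4660°
wrap1 = π − 2β = 210.9320°
wrap2 = π + 2β = 149.0680°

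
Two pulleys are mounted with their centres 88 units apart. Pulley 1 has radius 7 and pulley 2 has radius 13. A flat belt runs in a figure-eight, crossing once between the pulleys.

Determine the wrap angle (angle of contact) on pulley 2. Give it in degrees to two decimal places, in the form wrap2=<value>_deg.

crossed belt: β = asin((r1+r2)/C) = asin(20/88) = 13.1366°
wrap1 = wrap2 = π + 2β = 206.2731°

wrap2=206.27_deg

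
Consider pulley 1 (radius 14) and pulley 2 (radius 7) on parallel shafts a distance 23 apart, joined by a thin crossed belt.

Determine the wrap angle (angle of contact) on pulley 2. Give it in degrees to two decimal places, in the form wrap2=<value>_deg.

crossed belt: β = asin((r1+r2)/C) = asin(21/23) = 65.9294°
wrap1 = wrap2 = π + 2β = 311.8588°

wrap2=311.86_deg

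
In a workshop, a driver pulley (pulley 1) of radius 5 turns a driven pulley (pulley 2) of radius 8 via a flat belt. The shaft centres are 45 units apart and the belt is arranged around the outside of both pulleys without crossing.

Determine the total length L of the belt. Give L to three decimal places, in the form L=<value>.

L=131.041

open belt: β = asin((r2−r1)/C) = asin(3/45) = 3.8226°
wrap1 = π − 2β = 172.3549°
wrap2 = π + 2β = 187.6451°
tangent length = C·cosβ = 44.8999
L = r1·wrap1 + r2·wrap2 + 2·C·cosβ = 5·3.0082 + 8·3.2750 + 2·44.8999 = 131.0408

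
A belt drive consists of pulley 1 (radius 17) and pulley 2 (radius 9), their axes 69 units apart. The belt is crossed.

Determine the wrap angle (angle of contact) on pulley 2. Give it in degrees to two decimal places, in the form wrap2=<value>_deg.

crossed belt: β = asin((r1+r2)/C) = asin(26/69) = 22.1363°
wrap1 = wrap2 = π + 2β = 224.2726°

wrap2=224.27_deg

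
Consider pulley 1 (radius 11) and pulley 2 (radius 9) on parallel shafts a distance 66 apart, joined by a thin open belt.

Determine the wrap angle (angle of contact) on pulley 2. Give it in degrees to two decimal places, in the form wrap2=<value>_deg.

wrap2=176.53_deg

open belt: β = asin((r2−r1)/C) = asin(-2/66) = -1.7365°
wrap1 = π − 2β = 183.4730°
wrap2 = π + 2β = 176.5270°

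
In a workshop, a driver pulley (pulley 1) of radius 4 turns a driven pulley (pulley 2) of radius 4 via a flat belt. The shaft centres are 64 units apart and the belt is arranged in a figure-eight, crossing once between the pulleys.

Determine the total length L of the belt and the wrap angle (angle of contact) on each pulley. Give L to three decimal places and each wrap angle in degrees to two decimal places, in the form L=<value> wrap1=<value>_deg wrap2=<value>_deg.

L=154.134 wrap1=194.36_deg wrap2=194.36_deg

crossed belt: β = asin((r1+r2)/C) = asin(8/64) = 7.1808°
wrap1 = wrap2 = π + 2β = 194.3615°
tangent length = C·cosβ = 63.4980
L = (r1+r2)·wrap + 2·C·cosβ = 8·3.3922 + 2·63.4980 = 154.1340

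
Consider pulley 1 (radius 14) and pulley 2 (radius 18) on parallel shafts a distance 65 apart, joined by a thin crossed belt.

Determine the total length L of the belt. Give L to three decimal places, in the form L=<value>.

L=246.629

crossed belt: β = asin((r1+r2)/C) = asin(32/65) = 29.4924°
wrap1 = wrap2 = π + 2β = 238.9847°
tangent length = C·cosβ = 56.5774
L = (r1+r2)·wrap + 2·C·cosβ = 32·4.1711 + 2·56.5774 = 246.6290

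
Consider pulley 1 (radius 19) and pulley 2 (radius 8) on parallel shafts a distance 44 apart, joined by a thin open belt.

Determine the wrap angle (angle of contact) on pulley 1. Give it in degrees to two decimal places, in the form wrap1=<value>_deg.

open belt: β = asin((r2−r1)/C) = asin(-11/44) = -14.4775°
wrap1 = π − 2β = 208.9550°
wrap2 = π + 2β = 151.0450°

wrap1=208.96_deg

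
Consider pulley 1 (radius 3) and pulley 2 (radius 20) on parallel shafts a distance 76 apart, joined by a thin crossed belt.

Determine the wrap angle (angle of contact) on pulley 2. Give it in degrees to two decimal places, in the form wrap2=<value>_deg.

wrap2=215.23_deg

crossed belt: β = asin((r1+r2)/C) = asin(23/76) = 17.6157°
wrap1 = wrap2 = π + 2β = 215.2315°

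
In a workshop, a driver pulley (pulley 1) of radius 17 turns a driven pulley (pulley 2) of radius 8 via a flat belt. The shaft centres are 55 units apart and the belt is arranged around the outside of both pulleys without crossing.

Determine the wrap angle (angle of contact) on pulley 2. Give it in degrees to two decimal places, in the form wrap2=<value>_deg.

wrap2=161.16_deg

open belt: β = asin((r2−r1)/C) = asin(-9/55) = -9.4180°
wrap1 = π − 2β = 198.8361°
wrap2 = π + 2β = 161.1639°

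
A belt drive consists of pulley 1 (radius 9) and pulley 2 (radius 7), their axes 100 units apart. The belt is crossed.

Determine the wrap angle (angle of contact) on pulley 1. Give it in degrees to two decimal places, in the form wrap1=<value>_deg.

wrap1=198.41_deg

crossed belt: β = asin((r1+r2)/C) = asin(16/100) = 9.2069°
wrap1 = wrap2 = π + 2β = 198.4138°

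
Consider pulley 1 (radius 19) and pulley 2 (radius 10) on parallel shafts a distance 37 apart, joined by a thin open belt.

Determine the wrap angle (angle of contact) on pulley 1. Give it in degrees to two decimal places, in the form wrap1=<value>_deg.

open belt: β = asin((r2−r1)/C) = asin(-9/37) = -14.0780°
wrap1 = π − 2β = 208.1561°
wrap2 = π + 2β = 151.8439°

wrap1=208.16_deg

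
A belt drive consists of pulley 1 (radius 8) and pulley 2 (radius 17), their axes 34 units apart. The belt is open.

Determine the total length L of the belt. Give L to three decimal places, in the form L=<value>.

L=148.936

open belt: β = asin((r2−r1)/C) = asin(9/34) = 15.3495°
wrap1 = π − 2β = 149.3010°
wrap2 = π + 2β = 210.6990°
tangent length = C·cosβ = 32.7872
L = r1·wrap1 + r2·wrap2 + 2·C·cosβ = 8·2.6058 + 17·3.6774 + 2·32.7872 = 148.9364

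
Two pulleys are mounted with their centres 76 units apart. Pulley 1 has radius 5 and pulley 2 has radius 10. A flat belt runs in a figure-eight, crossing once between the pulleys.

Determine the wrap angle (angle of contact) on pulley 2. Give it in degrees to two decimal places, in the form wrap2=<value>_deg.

crossed belt: β = asin((r1+r2)/C) = asin(15/76) = 11.3831°
wrap1 = wrap2 = π + 2β = 202.7662°

wrap2=202.77_deg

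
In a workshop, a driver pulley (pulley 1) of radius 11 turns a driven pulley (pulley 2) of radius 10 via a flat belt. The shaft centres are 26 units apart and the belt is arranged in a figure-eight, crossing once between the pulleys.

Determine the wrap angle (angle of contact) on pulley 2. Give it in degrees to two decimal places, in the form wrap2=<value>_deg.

wrap2=287.74_deg

crossed belt: β = asin((r1+r2)/C) = asin(21/26) = 53.8711°
wrap1 = wrap2 = π + 2β = 287.7421°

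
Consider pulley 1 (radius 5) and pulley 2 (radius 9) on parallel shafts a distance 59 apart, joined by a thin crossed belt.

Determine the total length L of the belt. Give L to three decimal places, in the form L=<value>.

crossed belt: β = asin((r1+r2)/C) = asin(14/59) = 13.7265°
wrap1 = wrap2 = π + 2β = 207.4531°
tangent length = C·cosβ = 57.3149
L = (r1+r2)·wrap + 2·C·cosβ = 14·3.6207 + 2·57.3149 = 165.3202

L=165.320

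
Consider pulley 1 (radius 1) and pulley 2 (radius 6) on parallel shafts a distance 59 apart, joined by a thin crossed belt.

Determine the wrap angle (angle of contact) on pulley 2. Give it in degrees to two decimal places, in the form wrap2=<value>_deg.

wrap2=193.63_deg

crossed belt: β = asin((r1+r2)/C) = asin(7/59) = 6.8139°
wrap1 = wrap2 = π + 2β = 193.6277°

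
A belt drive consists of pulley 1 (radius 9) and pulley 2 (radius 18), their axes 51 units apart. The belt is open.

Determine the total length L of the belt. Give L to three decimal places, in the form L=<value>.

L=188.415

open belt: β = asin((r2−r1)/C) = asin(9/51) = 10.1642°
wrap1 = π − 2β = 159.6715°
wrap2 = π + 2β = 200.3285°
tangent length = C·cosβ = 50.1996
L = r1·wrap1 + r2·wrap2 + 2·C·cosβ = 9·2.7868 + 18·3.4964 + 2·50.1996 = 188.4154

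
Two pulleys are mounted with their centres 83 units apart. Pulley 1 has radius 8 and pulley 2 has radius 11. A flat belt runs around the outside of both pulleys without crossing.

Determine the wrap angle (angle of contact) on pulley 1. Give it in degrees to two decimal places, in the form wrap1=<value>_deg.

wrap1=175.86_deg

open belt: β = asin((r2−r1)/C) = asin(3/83) = 2.0714°
wrap1 = π − 2β = 175.8572°
wrap2 = π + 2β = 184.1428°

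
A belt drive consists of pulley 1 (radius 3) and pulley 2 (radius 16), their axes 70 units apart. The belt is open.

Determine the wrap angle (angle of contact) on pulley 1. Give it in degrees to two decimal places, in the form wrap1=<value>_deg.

wrap1=158.59_deg

open belt: β = asin((r2−r1)/C) = asin(13/70) = 10.7028°
wrap1 = π − 2β = 158.5944°
wrap2 = π + 2β = 201.4056°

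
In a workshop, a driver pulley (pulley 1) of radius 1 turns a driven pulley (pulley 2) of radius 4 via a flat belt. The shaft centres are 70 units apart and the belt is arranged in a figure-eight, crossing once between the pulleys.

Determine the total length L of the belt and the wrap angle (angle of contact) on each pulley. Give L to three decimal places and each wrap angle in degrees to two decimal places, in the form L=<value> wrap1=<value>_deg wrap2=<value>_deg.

L=156.065 wrap1=188.19_deg wrap2=188.19_deg

crossed belt: β = asin((r1+r2)/C) = asin(5/70) = 4.0960°
wrap1 = wrap2 = π + 2β = 188.1921°
tangent length = C·cosβ = 69.8212
L = (r1+r2)·wrap + 2·C·cosβ = 5·3.2846 + 2·69.8212 = 156.0653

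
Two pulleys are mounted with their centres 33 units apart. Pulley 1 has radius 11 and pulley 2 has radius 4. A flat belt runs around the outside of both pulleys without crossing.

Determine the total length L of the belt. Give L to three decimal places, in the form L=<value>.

L=114.614

open belt: β = asin((r2−r1)/C) = asin(-7/33) = -12.2467°
wrap1 = π − 2β = 204.4934°
wrap2 = π + 2β = 155.5066°
tangent length = C·cosβ = 32.2490
L = r1·wrap1 + r2·wrap2 + 2·C·cosβ = 11·3.5691 + 4·2.7141 + 2·32.2490 = 114.6144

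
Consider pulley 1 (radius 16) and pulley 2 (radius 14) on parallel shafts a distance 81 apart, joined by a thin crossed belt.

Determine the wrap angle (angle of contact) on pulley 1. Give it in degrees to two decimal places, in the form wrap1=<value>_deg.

crossed belt: β = asin((r1+r2)/C) = asin(30/81) = 21.7385°
wrap1 = wrap2 = π + 2β = 223.4769°

wrap1=223.48_deg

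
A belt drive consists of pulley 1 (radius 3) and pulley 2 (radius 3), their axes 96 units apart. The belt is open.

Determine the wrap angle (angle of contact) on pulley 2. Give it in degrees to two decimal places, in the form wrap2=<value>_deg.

open belt: β = asin((r2−r1)/C) = asin(0/96) = 0.0000°
wrap1 = π − 2β = 180.0000°
wrap2 = π + 2β = 180.0000°

wrap2=180.00_deg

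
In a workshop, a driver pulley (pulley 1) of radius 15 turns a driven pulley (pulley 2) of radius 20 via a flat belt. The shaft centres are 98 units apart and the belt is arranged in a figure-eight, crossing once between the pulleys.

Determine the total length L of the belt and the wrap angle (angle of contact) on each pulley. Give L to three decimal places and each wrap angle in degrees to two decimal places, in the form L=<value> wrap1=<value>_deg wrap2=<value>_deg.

crossed belt: β = asin((r1+r2)/C) = asin(35/98) = 20.9248°
wrap1 = wrap2 = π + 2β = 221.8497°
tangent length = C·cosβ = 91.5369
L = (r1+r2)·wrap + 2·C·cosβ = 35·3.8720 + 2·91.5369 = 318.5940

L=318.594 wrap1=221.85_deg wrap2=221.85_deg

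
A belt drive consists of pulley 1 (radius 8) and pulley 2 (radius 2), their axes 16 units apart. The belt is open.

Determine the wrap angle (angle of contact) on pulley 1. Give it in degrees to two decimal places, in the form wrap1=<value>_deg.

wrap1=224.05_deg

open belt: β = asin((r2−r1)/C) = asin(-6/16) = -22.0243°
wrap1 = π − 2β = 224.0486°
wrap2 = π + 2β = 135.9514°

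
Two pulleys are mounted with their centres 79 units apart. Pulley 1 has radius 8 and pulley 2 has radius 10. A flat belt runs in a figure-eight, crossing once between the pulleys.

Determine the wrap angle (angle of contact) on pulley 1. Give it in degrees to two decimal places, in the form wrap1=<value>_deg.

crossed belt: β = asin((r1+r2)/C) = asin(18/79) = 13.1704°
wrap1 = wrap2 = π + 2β = 206.3408°

wrap1=206.34_deg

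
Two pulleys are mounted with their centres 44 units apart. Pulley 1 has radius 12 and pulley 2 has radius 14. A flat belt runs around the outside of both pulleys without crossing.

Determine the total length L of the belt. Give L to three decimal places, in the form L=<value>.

open belt: β = asin((r2−r1)/C) = asin(2/44) = 2.6053°
wrap1 = π − 2β = 174.7895°
wrap2 = π + 2β = 185.2105°
tangent length = C·cosβ = 43.9545
L = r1·wrap1 + r2·wrap2 + 2·C·cosβ = 12·3.0507 + 14·3.2325 + 2·43.9545 = 169.7723

L=169.772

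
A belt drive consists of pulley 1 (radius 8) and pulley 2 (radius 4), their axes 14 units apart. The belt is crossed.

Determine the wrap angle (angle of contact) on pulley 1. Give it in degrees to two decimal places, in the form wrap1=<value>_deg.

crossed belt: β = asin((r1+r2)/C) = asin(12/14) = 58.9973°
wrap1 = wrap2 = π + 2β = 297.9946°

wrap1=297.99_deg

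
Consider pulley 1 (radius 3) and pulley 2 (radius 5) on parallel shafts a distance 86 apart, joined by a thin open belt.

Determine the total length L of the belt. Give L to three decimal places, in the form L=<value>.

L=197.179

open belt: β = asin((r2−r1)/C) = asin(2/86) = 1.3326°
wrap1 = π − 2β = 177.3348°
wrap2 = π + 2β = 182.6652°
tangent length = C·cosβ = 85.9767
L = r1·wrap1 + r2·wrap2 + 2·C·cosβ = 3·3.0951 + 5·3.1881 + 2·85.9767 = 197.1793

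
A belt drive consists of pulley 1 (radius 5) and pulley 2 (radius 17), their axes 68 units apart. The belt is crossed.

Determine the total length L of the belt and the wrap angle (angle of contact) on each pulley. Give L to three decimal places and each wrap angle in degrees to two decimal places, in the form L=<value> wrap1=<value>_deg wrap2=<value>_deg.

crossed belt: β = asin((r1+r2)/C) = asin(22/68) = 18.8765°
wrap1 = wrap2 = π + 2β = 217.7530°
tangent length = C·cosβ = 64.3428
L = (r1+r2)·wrap + 2·C·cosβ = 22·3.8005 + 2·64.3428 = 212.2968

L=212.297 wrap1=217.75_deg wrap2=217.75_deg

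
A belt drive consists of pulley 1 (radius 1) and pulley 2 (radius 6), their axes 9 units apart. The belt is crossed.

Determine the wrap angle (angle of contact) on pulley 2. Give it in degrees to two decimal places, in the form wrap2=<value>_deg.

wrap2=282.12_deg

crossed belt: β = asin((r1+r2)/C) = asin(7/9) = 51.0576°
wrap1 = wrap2 = π + 2β = 282.1151°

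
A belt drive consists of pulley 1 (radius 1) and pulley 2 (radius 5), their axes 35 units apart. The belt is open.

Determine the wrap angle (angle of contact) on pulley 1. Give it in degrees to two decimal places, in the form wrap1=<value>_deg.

wrap1=166.88_deg

open belt: β = asin((r2−r1)/C) = asin(4/35) = 6.5624°
wrap1 = π − 2β = 166.8751°
wrap2 = π + 2β = 193.1249°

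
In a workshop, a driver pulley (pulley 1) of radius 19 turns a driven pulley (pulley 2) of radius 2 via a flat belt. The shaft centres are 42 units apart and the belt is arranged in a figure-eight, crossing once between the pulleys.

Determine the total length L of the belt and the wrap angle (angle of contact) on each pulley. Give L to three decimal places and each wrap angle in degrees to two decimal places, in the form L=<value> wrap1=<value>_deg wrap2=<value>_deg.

crossed belt: β = asin((r1+r2)/C) = asin(21/42) = 30.0000°
wrap1 = wrap2 = π + 2β = 240.0000°
tangent length = C·cosβ = 36.3731
L = (r1+r2)·wrap + 2·C·cosβ = 21·4.1888 + 2·36.3731 = 160.7107

L=160.711 wrap1=240.00_deg wrap2=240.00_deg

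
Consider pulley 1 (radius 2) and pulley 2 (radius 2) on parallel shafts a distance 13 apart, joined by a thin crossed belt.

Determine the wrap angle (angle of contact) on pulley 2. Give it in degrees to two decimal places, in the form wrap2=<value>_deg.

crossed belt: β = asin((r1+r2)/C) = asin(4/13) = 17.9202°
wrap1 = wrap2 = π + 2β = 215.8404°

wrap2=215.84_deg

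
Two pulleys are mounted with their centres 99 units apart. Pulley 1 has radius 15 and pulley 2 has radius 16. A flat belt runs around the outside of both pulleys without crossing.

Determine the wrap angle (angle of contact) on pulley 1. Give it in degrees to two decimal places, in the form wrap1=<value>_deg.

open belt: β = asin((r2−r1)/C) = asin(1/99) = 0.5788°
wrap1 = π − 2β = 178.8425°
wrap2 = π + 2β = 181.1575°

wrap1=178.84_deg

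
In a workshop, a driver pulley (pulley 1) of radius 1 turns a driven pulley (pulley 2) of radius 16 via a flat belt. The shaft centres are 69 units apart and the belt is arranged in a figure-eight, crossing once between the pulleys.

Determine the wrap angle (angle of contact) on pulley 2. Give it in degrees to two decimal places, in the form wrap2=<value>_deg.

crossed belt: β = asin((r1+r2)/C) = asin(17/69) = 14.2632°
wrap1 = wrap2 = π + 2β = 208.5264°

wrap2=208.53_deg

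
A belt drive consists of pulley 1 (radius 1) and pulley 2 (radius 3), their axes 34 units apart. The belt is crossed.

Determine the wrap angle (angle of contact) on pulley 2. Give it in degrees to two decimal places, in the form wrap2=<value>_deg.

wrap2=193.51_deg

crossed belt: β = asin((r1+r2)/C) = asin(4/34) = 6.7563°
wrap1 = wrap2 = π + 2β = 193.5127°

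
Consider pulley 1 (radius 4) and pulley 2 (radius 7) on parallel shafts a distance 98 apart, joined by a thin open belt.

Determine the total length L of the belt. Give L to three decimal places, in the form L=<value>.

L=230.649

open belt: β = asin((r2−r1)/C) = asin(3/98) = 1.7542°
wrap1 = π − 2β = 176.4915°
wrap2 = π + 2β = 183.5085°
tangent length = C·cosβ = 97.9541
L = r1·wrap1 + r2·wrap2 + 2·C·cosβ = 4·3.0804 + 7·3.2028 + 2·97.9541 = 230.6494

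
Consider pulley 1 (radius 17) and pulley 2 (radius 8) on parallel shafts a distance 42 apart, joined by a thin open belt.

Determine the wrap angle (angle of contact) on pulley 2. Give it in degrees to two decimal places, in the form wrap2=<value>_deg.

wrap2=155.25_deg

open belt: β = asin((r2−r1)/C) = asin(-9/42) = -12.3736°
wrap1 = π − 2β = 204.7473°
wrap2 = π + 2β = 155.2527°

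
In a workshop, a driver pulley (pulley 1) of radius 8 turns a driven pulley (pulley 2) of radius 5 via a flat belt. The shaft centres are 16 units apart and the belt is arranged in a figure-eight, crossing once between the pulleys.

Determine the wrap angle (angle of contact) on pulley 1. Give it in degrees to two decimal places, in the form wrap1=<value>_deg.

wrap1=288.68_deg

crossed belt: β = asin((r1+r2)/C) = asin(13/16) = 54.3409°
wrap1 = wrap2 = π + 2β = 288.6818°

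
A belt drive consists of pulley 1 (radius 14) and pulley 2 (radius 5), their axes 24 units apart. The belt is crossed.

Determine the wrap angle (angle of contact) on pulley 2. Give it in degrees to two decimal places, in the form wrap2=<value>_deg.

crossed belt: β = asin((r1+r2)/C) = asin(19/24) = 52.3415°
wrap1 = wrap2 = π + 2β = 284.6831°

wrap2=284.68_deg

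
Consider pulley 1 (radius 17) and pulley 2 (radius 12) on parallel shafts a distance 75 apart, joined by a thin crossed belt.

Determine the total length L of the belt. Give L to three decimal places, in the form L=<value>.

L=252.466

crossed belt: β = asin((r1+r2)/C) = asin(29/75) = 22.7472°
wrap1 = wrap2 = π + 2β = 225.4945°
tangent length = C·cosβ = 69.1665
L = (r1+r2)·wrap + 2·C·cosβ = 29·3.9356 + 2·69.1665 = 252.4660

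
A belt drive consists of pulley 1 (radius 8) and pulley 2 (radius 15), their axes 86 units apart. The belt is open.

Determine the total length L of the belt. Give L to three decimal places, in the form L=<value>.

open belt: β = asin((r2−r1)/C) = asin(7/86) = 4.6688°
wrap1 = π − 2β = 170.6625°
wrap2 = π + 2β = 189.3375°
tangent length = C·cosβ = 85.7146
L = r1·wrap1 + r2·wrap2 + 2·C·cosβ = 8·2.9786 + 15·3.3046 + 2·85.7146 = 244.8267

L=244.827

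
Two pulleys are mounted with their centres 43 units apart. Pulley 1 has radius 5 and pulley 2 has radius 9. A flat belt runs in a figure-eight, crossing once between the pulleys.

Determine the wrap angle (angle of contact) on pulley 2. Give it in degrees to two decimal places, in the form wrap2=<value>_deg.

wrap2=218.00_deg

crossed belt: β = asin((r1+r2)/C) = asin(14/43) = 19.0008°
wrap1 = wrap2 = π + 2β = 218.0016°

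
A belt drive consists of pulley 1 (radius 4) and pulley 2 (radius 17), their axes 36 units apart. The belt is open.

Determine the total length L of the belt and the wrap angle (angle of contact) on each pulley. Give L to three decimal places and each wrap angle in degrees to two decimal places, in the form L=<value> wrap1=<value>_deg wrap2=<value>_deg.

L=142.721 wrap1=137.66_deg wrap2=222.34_deg

open belt: β = asin((r2−r1)/C) = asin(13/36) = 21.1684°
wrap1 = π − 2β = 137.6631°
wrap2 = π + 2β = 222.3369°
tangent length = C·cosβ = 33.5708
L = r1·wrap1 + r2·wrap2 + 2·C·cosβ = 4·2.4027 + 17·3.8805 + 2·33.5708 = 142.7210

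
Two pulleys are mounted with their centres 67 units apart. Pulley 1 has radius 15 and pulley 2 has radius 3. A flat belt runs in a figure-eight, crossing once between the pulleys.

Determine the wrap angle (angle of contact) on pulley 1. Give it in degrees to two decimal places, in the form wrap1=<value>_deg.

crossed belt: β = asin((r1+r2)/C) = asin(18/67) = 15.5843°
wrap1 = wrap2 = π + 2β = 211.1687°

wrap1=211.17_deg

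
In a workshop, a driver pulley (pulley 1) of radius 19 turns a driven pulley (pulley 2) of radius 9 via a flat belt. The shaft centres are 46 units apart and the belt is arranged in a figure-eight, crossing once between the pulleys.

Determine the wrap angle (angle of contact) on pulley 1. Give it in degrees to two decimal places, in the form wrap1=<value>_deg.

wrap1=254.99_deg

crossed belt: β = asin((r1+r2)/C) = asin(28/46) = 37.4952°
wrap1 = wrap2 = π + 2β = 254.9905°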